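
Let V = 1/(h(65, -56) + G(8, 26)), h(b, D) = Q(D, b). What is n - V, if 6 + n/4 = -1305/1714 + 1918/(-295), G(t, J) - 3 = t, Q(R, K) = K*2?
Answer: -1891403189/35646915 ≈ -53.059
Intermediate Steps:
Q(R, K) = 2*K
h(b, D) = 2*b
G(t, J) = 3 + t
n = -13412414/252815 (n = -24 + 4*(-1305/1714 + 1918/(-295)) = -24 + 4*(-1305*1/1714 + 1918*(-1/295)) = -24 + 4*(-1305/1714 - 1918/295) = -24 + 4*(-3672427/505630) = -24 - 7344854/252815 = -13412414/252815 ≈ -53.052)
V = 1/141 (V = 1/(2*65 + (3 + 8)) = 1/(130 + 11) = 1/141 ≈ 0.0070922)
n - V = -13412414/252815 - 1*1/141 = -13412414/252815 - 1/141 = -1891403189/35646915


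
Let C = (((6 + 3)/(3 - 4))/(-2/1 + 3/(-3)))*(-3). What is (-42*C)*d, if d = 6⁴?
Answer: 489888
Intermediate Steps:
d = 1296
C = -9 (C = ((9/(-1))/(-2*1 + 3*(-⅓)))*(-3) = ((9*(-1))/(-2 - 1))*(-3) = -9/(-3)*(-3) = -9*(-⅓)*(-3) = 3*(-3) = -9)
(-42*C)*d = -42*(-9)*1296 = 378*1296 = 489888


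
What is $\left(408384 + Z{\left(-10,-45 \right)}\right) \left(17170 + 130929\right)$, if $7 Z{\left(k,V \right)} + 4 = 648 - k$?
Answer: $60495098694$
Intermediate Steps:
$Z{\left(k,V \right)} = 92 - \frac{k}{7}$ ($Z{\left(k,V \right)} = - \frac{4}{7} + \frac{648 - k}{7} = - \frac{4}{7} - \left(- \frac{648}{7} + \frac{k}{7}\right) = 92 - \frac{k}{7}$)
$\left(408384 + Z{\left(-10,-45 \right)}\right) \left(17170 + 130929\right) = \left(408384 + \left(92 - - \frac{10}{7}\right)\right) \left(17170 + 130929\right) = \left(408384 + \left(92 + \frac{10}{7}\right)\right) 148099 = \left(408384 + \frac{654}{7}\right) 148099 = \frac{2859342}{7} \cdot 148099 = 60495098694$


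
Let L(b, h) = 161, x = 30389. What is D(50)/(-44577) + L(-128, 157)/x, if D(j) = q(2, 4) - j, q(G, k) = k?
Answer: 8574791/1354650453 ≈ 0.0063299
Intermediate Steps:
D(j) = 4 - j
D(50)/(-44577) + L(-128, 157)/x = (4 - 1*50)/(-44577) + 161/30389 = (4 - 50)*(-1/44577) + 161*(1/30389) = -46*(-1/44577) + 161/30389 = 46/44577 + 161/30389 = 8574791/1354650453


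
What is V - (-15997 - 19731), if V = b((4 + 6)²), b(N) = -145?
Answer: 35583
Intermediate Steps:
V = -145
V - (-15997 - 19731) = -145 - (-15997 - 19731) = -145 - 1*(-35728) = -145 + 35728 = 35583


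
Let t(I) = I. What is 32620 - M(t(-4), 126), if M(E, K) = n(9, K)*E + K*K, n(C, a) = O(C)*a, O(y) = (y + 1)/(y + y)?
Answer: 17024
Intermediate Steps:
O(y) = (1 + y)/(2*y) (O(y) = (1 + y)/((2*y)) = (1 + y)*(1/(2*y)) = (1 + y)/(2*y))
n(C, a) = a*(1 + C)/(2*C) (n(C, a) = ((1 + C)/(2*C))*a = a*(1 + C)/(2*C))
M(E, K) = K² + 5*E*K/9 (M(E, K) = ((½)*K*(1 + 9)/9)*E + K*K = ((½)*K*(⅑)*10)*E + K² = (5*K/9)*E + K² = 5*E*K/9 + K² = K² + 5*E*K/9)
32620 - M(t(-4), 126) = 32620 - 126*(5*(-4) + 9*126)/9 = 32620 - 126*(-20 + 1134)/9 = 32620 - 126*1114/9 = 32620 - 1*15596 = 32620 - 15596 = 17024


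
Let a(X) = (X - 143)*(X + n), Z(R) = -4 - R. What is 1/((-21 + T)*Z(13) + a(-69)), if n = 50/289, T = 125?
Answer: 289/3705940 ≈ 7.7983e-5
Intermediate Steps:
n = 50/289 (n = 50*(1/289) = 50/289 ≈ 0.17301)
a(X) = (-143 + X)*(50/289 + X) (a(X) = (X - 143)*(X + 50/289) = (-143 + X)*(50/289 + X))
1/((-21 + T)*Z(13) + a(-69)) = 1/((-21 + 125)*(-4 - 1*13) + (-7150/289 + (-69)² - 41277/289*(-69))) = 1/(104*(-4 - 13) + (-7150/289 + 4761 + 2848113/289)) = 1/(104*(-17) + 4216892/289) = 1/(-1768 + 4216892/289) = 1/(3705940/289) = 289/3705940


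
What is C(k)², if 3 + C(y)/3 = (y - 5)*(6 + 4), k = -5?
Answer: 95481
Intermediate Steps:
C(y) = -159 + 30*y (C(y) = -9 + 3*((y - 5)*(6 + 4)) = -9 + 3*((-5 + y)*10) = -9 + 3*(-50 + 10*y) = -9 + (-150 + 30*y) = -159 + 30*y)
C(k)² = (-159 + 30*(-5))² = (-159 - 150)² = (-309)² = 95481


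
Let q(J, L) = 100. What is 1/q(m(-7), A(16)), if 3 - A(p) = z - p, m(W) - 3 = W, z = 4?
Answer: 1/100 ≈ 0.010000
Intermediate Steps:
m(W) = 3 + W
A(p) = -1 + p (A(p) = 3 - (4 - p) = 3 + (-4 + p) = -1 + p)
1/q(m(-7), A(16)) = 1/100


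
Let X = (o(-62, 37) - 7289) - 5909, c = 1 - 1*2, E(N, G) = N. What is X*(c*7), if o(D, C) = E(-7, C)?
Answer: 92435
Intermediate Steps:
o(D, C) = -7
c = -1 (c = 1 - 2 = -1)
X = -13205 (X = (-7 - 7289) - 5909 = -7296 - 5909 = -13205)
X*(c*7) = -(-13205)*7 = -13205*(-7) = 92435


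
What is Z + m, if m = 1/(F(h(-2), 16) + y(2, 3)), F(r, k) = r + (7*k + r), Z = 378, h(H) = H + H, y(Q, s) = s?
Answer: 40447/107 ≈ 378.01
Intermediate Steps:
h(H) = 2*H
F(r, k) = 2*r + 7*k (F(r, k) = r + (r + 7*k) = 2*r + 7*k)
m = 1/107 (m = 1/((2*(2*(-2)) + 7*16) + 3) = 1/((2*(-4) + 112) + 3) = 1/((-8 + 112) + 3) = 1/(104 + 3) = 1/107 ≈ 0.0093458)
Z + m = 378 + 1/107 = 40447/107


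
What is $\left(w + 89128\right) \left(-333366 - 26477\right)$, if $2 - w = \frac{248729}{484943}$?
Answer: $- \frac{15553393542784823}{484943} \approx -3.2073 \cdot 10^{10}$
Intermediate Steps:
$w = \frac{721157}{484943}$ ($w = 2 - \frac{248729}{484943} = \frac{721157}{484943} \approx 1.4871$)
$\left(w + 89128\right) \left(-333366 - 26477\right) = \left(\frac{721157}{484943} + 89128\right) \left(-333366 - 26477\right) = \frac{43222720861}{484943} \left(-359843\right) = - \frac{15553393542784823}{484943}$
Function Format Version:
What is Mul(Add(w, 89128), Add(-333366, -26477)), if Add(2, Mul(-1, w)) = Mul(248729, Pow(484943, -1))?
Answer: Rational(-15553393542784823, 484943) ≈ -3.2073e+10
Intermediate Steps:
w = Rational(721157, 484943) (w = Add(2, Mul(-1, Mul(248729, Pow(484943, -1)))) = Add(2, Mul(-1, Mul(248729, Rational(1, 484943)))) = Add(2, Mul(-1, Rational(248729, 484943))) = Add(2, Rational(-248729, 484943)) = Rational(721157, 484943) ≈ 1.4871)
Mul(Add(w, 89128), Add(-333366, -26477)) = Mul(Add(Rational(721157, 484943), 89128), Add(-333366, -26477)) = Mul(Rational(43222720861, 484943), -359843) = Rational(-15553393542784823, 484943)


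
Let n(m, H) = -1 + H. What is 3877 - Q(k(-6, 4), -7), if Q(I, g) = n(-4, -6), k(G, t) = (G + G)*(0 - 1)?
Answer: 3884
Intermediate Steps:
k(G, t) = -2*G (k(G, t) = (2*G)*(-1) = -2*G)
Q(I, g) = -7 (Q(I, g) = -1 - 6 = -7)
3877 - Q(k(-6, 4), -7) = 3877 - 1*(-7) = 3877 + 7 = 3884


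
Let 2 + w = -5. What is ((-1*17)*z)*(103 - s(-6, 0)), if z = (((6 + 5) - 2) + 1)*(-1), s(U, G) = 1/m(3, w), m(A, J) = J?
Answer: 122740/7 ≈ 17534.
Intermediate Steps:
w = -7 (w = -2 - 5 = -7)
s(U, G) = -1/7 (s(U, G) = 1/(-7) = -1/7)
z = -10 (z = ((11 - 2) + 1)*(-1) = (9 + 1)*(-1) = 10*(-1) = -10)
((-1*17)*z)*(103 - s(-6, 0)) = (-1*17*(-10))*(103 - 1*(-1/7)) = (-17*(-10))*(103 + 1/7) = 170*(722/7) = 122740/7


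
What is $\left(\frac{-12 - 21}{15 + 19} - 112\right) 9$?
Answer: $- \frac{34569}{34} \approx -1016.7$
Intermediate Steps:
$\left(\frac{-12 - 21}{15 + 19} - 112\right) 9 = \left(- \frac{33}{34} - 112\right) 9 = \left(- \frac{3841}{34}\right) 9 = - \frac{34569}{34}$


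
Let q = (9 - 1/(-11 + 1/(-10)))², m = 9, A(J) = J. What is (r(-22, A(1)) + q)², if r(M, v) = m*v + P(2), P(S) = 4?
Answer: 1388282488516/151807041 ≈ 9145.0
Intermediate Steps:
r(M, v) = 4 + 9*v (r(M, v) = 9*v + 4 = 4 + 9*v)
q = 1018081/12321 (q = (9 - 1/(-11 - ⅒))² = (9 - 1/(-111/10))² = (9 - 1*(-10/111))² = (9 + 10/111)² = (1009/111)² = 1018081/12321 ≈ 82.630)
(r(-22, A(1)) + q)² = ((4 + 9*1) + 1018081/12321)² = ((4 + 9) + 1018081/12321)² = (13 + 1018081/12321)² = (1178254/12321)² = 1388282488516/151807041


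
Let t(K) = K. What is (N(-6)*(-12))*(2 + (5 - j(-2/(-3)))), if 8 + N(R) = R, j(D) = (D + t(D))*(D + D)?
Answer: 2632/3 ≈ 877.33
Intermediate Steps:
j(D) = 4*D**2 (j(D) = (D + D)*(D + D) = (2*D)*(2*D) = 4*D**2)
N(R) = -8 + R
(N(-6)*(-12))*(2 + (5 - j(-2/(-3)))) = ((-8 - 6)*(-12))*(2 + (5 - 4*(-2/(-3))**2)) = (-14*(-12))*(2 + (5 - 4*(-2*(-1/3))**2)) = 168*(2 + (5 - 4*(2/3)**2)) = 168*(2 + (5 - 4*4/9)) = 168*(2 + (5 - 1*16/9)) = 168*(2 + (5 - 16/9)) = 168*(2 + 29/9) = 168*(47/9) = 2632/3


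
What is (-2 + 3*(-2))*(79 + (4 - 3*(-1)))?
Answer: -688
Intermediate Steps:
(-2 + 3*(-2))*(79 + (4 - 3*(-1))) = (-2 - 6)*(79 + (4 + 3)) = -8*(79 + 7) = -8*86 = -688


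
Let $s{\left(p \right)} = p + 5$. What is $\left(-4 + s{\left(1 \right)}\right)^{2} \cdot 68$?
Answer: $272$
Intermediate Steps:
$s{\left(p \right)} = 5 + p$
$\left(-4 + s{\left(1 \right)}\right)^{2} \cdot 68 = \left(-4 + \left(5 + 1\right)\right)^{2} \cdot 68 = \left(-4 + 6\right)^{2} \cdot 68 = 2^{2} \cdot 68 = 4 \cdot 68 = 272$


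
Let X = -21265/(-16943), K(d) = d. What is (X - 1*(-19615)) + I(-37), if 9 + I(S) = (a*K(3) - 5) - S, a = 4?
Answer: 332951215/16943 ≈ 19651.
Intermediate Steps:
X = 21265/16943 (X = -21265*(-1/16943) = 21265/16943 ≈ 1.2551)
I(S) = -2 - S (I(S) = -9 + ((4*3 - 5) - S) = -9 + ((12 - 5) - S) = -9 + (7 - S) = -2 - S)
(X - 1*(-19615)) + I(-37) = (21265/16943 - 1*(-19615)) + (-2 - 1*(-37)) = (21265/16943 + 19615) + (-2 + 37) = 332358210/16943 + 35 = 332951215/16943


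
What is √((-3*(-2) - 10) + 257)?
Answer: √253 ≈ 15.906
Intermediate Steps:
√((-3*(-2) - 10) + 257) = √((6 - 10) + 257) = √(-4 + 257) = √253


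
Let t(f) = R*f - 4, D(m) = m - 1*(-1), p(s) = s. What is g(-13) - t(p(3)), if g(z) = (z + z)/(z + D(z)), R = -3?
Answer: 351/25 ≈ 14.040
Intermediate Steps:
D(m) = 1 + m (D(m) = m + 1 = 1 + m)
g(z) = 2*z/(1 + 2*z) (g(z) = (z + z)/(z + (1 + z)) = (2*z)/(1 + 2*z) = 2*z/(1 + 2*z))
t(f) = -4 - 3*f (t(f) = -3*f - 4 = -4 - 3*f)
g(-13) - t(p(3)) = 2*(-13)/(1 + 2*(-13)) - (-4 - 3*3) = 2*(-13)/(1 - 26) - (-4 - 9) = 2*(-13)/(-25) - 1*(-13) = 2*(-13)*(-1/25) + 13 = 26/25 + 13 = 351/25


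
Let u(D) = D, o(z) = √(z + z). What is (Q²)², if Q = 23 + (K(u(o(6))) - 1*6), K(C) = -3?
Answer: 38416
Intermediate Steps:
o(z) = √2*√z (o(z) = √(2*z) = √2*√z)
Q = 14 (Q = 23 + (-3 - 1*6) = 23 + (-3 - 6) = 23 - 9 = 14)
(Q²)² = (14²)² = 196² = 38416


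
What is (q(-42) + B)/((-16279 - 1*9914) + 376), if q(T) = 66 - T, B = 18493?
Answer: -1691/2347 ≈ -0.72049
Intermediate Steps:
(q(-42) + B)/((-16279 - 1*9914) + 376) = ((66 - 1*(-42)) + 18493)/((-16279 - 1*9914) + 376) = ((66 + 42) + 18493)/((-16279 - 9914) + 376) = (108 + 18493)/(-26193 + 376) = 18601/(-25817) = 18601*(-1/25817) = -1691/2347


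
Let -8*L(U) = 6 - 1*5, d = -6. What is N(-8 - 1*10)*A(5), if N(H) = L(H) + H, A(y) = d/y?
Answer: 87/4 ≈ 21.750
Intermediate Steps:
A(y) = -6/y
L(U) = -1/8 (L(U) = -(6 - 1*5)/8 = -(6 - 5)/8 = -1/8*1 = -1/8)
N(H) = -1/8 + H
N(-8 - 1*10)*A(5) = (-1/8 + (-8 - 1*10))*(-6/5) = (-1/8 + (-8 - 10))*(-6*1/5) = (-1/8 - 18)*(-6/5) = -145/8*(-6/5) = 87/4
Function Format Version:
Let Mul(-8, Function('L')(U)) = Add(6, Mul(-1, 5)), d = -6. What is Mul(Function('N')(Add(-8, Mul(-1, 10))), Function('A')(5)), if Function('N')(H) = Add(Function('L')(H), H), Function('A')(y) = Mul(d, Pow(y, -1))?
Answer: Rational(87, 4) ≈ 21.750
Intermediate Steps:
Function('A')(y) = Mul(-6, Pow(y, -1))
Function('L')(U) = Rational(-1, 8) (Function('L')(U) = Mul(Rational(-1, 8), Add(6, Mul(-1, 5))) = Mul(Rational(-1, 8), Add(6, -5)) = Mul(Rational(-1, 8), 1) = Rational(-1, 8))
Function('N')(H) = Add(Rational(-1, 8), H)
Mul(Function('N')(Add(-8, Mul(-1, 10))), Function('A')(5)) = Mul(Add(Rational(-1, 8), Add(-8, Mul(-1, 10))), Mul(-6, Pow(5, -1))) = Mul(Add(Rational(-1, 8), Add(-8, -10)), Mul(-6, Rational(1, 5))) = Mul(Add(Rational(-1, 8), -18), Rational(-6, 5)) = Mul(Rational(-145, 8), Rational(-6, 5)) = Rational(87, 4)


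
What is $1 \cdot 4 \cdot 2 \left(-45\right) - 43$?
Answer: $-403$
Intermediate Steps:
$1 \cdot 4 \cdot 2 \left(-45\right) - 43 = 4 \cdot 2 \left(-45\right) - 43 = 8 \left(-45\right) - 43 = -360 - 43 = -403$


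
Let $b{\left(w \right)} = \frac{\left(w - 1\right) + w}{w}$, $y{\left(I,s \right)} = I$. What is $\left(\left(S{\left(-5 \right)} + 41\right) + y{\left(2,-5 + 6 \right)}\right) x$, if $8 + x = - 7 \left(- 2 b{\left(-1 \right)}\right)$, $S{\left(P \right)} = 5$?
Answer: $1632$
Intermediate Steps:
$b{\left(w \right)} = \frac{-1 + 2 w}{w}$ ($b{\left(w \right)} = \frac{\left(-1 + w\right) + w}{w} = \frac{-1 + 2 w}{w}$)
$x = 34$ ($x = -8 - 7 \left(- 2 \left(2 - \frac{1}{-1}\right)\right) = -8 - 7 \left(- 2 \left(2 - -1\right)\right) = -8 - 7 \left(- 2 \left(2 + 1\right)\right) = -8 - 7 \left(\left(-2\right) 3\right) = -8 - -42 = -8 + 42 = 34$)
$\left(\left(S{\left(-5 \right)} + 41\right) + y{\left(2,-5 + 6 \right)}\right) x = \left(\left(5 + 41\right) + 2\right) 34 = \left(46 + 2\right) 34 = 48 \cdot 34 = 1632$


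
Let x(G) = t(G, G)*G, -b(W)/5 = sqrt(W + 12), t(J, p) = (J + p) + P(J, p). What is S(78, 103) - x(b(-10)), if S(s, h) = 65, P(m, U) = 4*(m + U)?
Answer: -435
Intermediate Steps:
P(m, U) = 4*U + 4*m (P(m, U) = 4*(U + m) = 4*U + 4*m)
t(J, p) = 5*J + 5*p (t(J, p) = (J + p) + (4*p + 4*J) = (J + p) + (4*J + 4*p) = 5*J + 5*p)
b(W) = -5*sqrt(12 + W) (b(W) = -5*sqrt(W + 12) = -5*sqrt(12 + W))
x(G) = 10*G**2 (x(G) = (5*G + 5*G)*G = (10*G)*G = 10*G**2)
S(78, 103) - x(b(-10)) = 65 - 10*(-5*sqrt(12 - 10))**2 = 65 - 10*(-5*sqrt(2))**2 = 65 - 10*50 = 65 - 1*500 = 65 - 500 = -435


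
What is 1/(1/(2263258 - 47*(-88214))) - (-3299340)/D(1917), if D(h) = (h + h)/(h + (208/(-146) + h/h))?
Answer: 375910473352/46647 ≈ 8.0586e+6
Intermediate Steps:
D(h) = 2*h/(-31/73 + h) (D(h) = (2*h)/(h + (208*(-1/146) + 1)) = (2*h)/(h + (-104/73 + 1)) = (2*h)/(h - 31/73) = (2*h)/(-31/73 + h) = 2*h/(-31/73 + h))
1/(1/(2263258 - 47*(-88214))) - (-3299340)/D(1917) = 1/(1/(2263258 - 47*(-88214))) - (-3299340)/(146*1917/(-31 + 73*1917)) = 1/(1/(2263258 + 4146058)) - (-3299340)/(146*1917/(-31 + 139941)) = 1/(1/6409316) - (-3299340)/(146*1917/139910) = 1/(1/6409316) - (-3299340)/(146*1917*(1/139910)) = 6409316 - (-3299340)/139941/69955 = 6409316 - (-3299340)*69955/139941 = 6409316 - 1*(-76935109900/46647) = 6409316 + 76935109900/46647 = 375910473352/46647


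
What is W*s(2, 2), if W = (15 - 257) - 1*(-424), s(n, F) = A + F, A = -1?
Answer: 182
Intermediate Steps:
s(n, F) = -1 + F
W = 182 (W = -242 + 424 = 182)
W*s(2, 2) = 182*(-1 + 2) = 182*1 = 182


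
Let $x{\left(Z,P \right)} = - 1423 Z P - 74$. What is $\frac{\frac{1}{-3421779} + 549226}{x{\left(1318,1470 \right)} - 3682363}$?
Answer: $- \frac{1879329993053}{9446464282122243} \approx -0.00019895$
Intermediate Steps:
$x{\left(Z,P \right)} = -74 - 1423 P Z$ ($x{\left(Z,P \right)} = - 1423 P Z - 74 = -74 - 1423 P Z$)
$\frac{\frac{1}{-3421779} + 549226}{x{\left(1318,1470 \right)} - 3682363} = \frac{\frac{1}{-3421779} + 549226}{\left(-74 - 2091810 \cdot 1318\right) - 3682363} = \frac{- \frac{1}{3421779} + 549226}{\left(-74 - 2757005580\right) - 3682363} = \frac{1879329993053}{3421779 \left(-2757005654 - 3682363\right)} = \frac{1879329993053}{3421779 \left(-2760688017\right)} = \frac{1879329993053}{3421779} \left(- \frac{1}{2760688017}\right) = - \frac{1879329993053}{9446464282122243}$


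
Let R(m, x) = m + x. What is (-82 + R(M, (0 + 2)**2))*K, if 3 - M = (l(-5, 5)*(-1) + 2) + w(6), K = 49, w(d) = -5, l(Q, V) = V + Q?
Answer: -3528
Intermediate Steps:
l(Q, V) = Q + V
M = 6 (M = 3 - (((-5 + 5)*(-1) + 2) - 5) = 3 - ((0*(-1) + 2) - 5) = 3 - ((0 + 2) - 5) = 3 - (2 - 5) = 3 - 1*(-3) = 3 + 3 = 6)
(-82 + R(M, (0 + 2)**2))*K = (-82 + (6 + (0 + 2)**2))*49 = (-82 + (6 + 2**2))*49 = (-82 + (6 + 4))*49 = (-82 + 10)*49 = -72*49 = -3528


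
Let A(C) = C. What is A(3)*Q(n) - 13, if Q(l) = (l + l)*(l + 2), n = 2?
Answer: 35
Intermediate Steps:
Q(l) = 2*l*(2 + l) (Q(l) = (2*l)*(2 + l) = 2*l*(2 + l))
A(3)*Q(n) - 13 = 3*(2*2*(2 + 2)) - 13 = 3*(2*2*4) - 13 = 3*16 - 13 = 48 - 13 = 35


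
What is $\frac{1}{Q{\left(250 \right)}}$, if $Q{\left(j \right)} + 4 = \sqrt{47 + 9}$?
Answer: $\frac{1}{10} + \frac{\sqrt{14}}{20} \approx 0.28708$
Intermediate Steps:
$Q{\left(j \right)} = -4 + 2 \sqrt{14}$ ($Q{\left(j \right)} = -4 + \sqrt{47 + 9} = -4 + \sqrt{56} = -4 + 2 \sqrt{14}$)
$\frac{1}{Q{\left(250 \right)}} = \frac{1}{-4 + 2 \sqrt{14}}$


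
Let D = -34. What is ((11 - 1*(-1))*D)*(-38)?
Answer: 15504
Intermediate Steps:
((11 - 1*(-1))*D)*(-38) = ((11 - 1*(-1))*(-34))*(-38) = ((11 + 1)*(-34))*(-38) = (12*(-34))*(-38) = -408*(-38) = 15504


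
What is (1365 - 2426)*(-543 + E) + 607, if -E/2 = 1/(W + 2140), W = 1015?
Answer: 1819585272/3155 ≈ 5.7673e+5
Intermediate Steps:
E = -2/3155 (E = -2/(1015 + 2140) = -2/3155 ≈ -0.00063391)
(1365 - 2426)*(-543 + E) + 607 = (1365 - 2426)*(-543 - 2/3155) + 607 = -1061*(-1713167/3155) + 607 = 1817670187/3155 + 607 = 1819585272/3155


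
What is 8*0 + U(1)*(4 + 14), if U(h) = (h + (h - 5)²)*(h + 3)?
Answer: 1224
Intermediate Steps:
U(h) = (3 + h)*(h + (-5 + h)²) (U(h) = (h + (-5 + h)²)*(3 + h) = (3 + h)*(h + (-5 + h)²))
8*0 + U(1)*(4 + 14) = 8*0 + (75 + 1³ - 6*1² - 2*1)*(4 + 14) = 0 + (75 + 1 - 6*1 - 2)*18 = 0 + (75 + 1 - 6 - 2)*18 = 0 + 68*18 = 0 + 1224 = 1224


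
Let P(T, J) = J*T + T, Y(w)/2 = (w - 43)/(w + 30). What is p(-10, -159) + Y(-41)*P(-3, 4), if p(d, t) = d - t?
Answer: -881/11 ≈ -80.091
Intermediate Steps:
Y(w) = 2*(-43 + w)/(30 + w) (Y(w) = 2*((w - 43)/(w + 30)) = 2*((-43 + w)/(30 + w)) = 2*(-43 + w)/(30 + w))
P(T, J) = T + J*T
p(-10, -159) + Y(-41)*P(-3, 4) = (-10 - 1*(-159)) + (2*(-43 - 41)/(30 - 41))*(-3*(1 + 4)) = (-10 + 159) + (2*(-84)/(-11))*(-3*5) = 149 + (2*(-1/11)*(-84))*(-15) = 149 + (168/11)*(-15) = 149 - 2520/11 = -881/11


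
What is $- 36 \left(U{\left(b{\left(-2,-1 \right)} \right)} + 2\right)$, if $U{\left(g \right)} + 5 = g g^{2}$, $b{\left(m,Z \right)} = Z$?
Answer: $144$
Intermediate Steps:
$U{\left(g \right)} = -5 + g^{3}$ ($U{\left(g \right)} = -5 + g g^{2} = -5 + g^{3}$)
$- 36 \left(U{\left(b{\left(-2,-1 \right)} \right)} + 2\right) = - 36 \left(\left(-5 + \left(-1\right)^{3}\right) + 2\right) = - 36 \left(\left(-5 - 1\right) + 2\right) = - 36 \left(-6 + 2\right) = \left(-36\right) \left(-4\right) = 144$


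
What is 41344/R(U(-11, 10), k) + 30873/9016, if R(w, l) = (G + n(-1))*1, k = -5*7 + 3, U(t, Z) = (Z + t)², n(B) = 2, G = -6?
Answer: -93158503/9016 ≈ -10333.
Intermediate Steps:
k = -32 (k = -35 + 3 = -32)
R(w, l) = -4 (R(w, l) = (-6 + 2)*1 = -4*1 = -4)
41344/R(U(-11, 10), k) + 30873/9016 = 41344/(-4) + 30873/9016 = 41344*(-¼) + 30873*(1/9016) = -10336 + 30873/9016 = -93158503/9016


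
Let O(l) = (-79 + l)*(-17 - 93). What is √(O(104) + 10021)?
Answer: √7271 ≈ 85.270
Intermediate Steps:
O(l) = 8690 - 110*l (O(l) = (-79 + l)*(-110) = 8690 - 110*l)
√(O(104) + 10021) = √((8690 - 110*104) + 10021) = √((8690 - 11440) + 10021) = √(-2750 + 10021) = √7271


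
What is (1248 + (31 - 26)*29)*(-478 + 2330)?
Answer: 2579836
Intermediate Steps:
(1248 + (31 - 26)*29)*(-478 + 2330) = (1248 + 5*29)*1852 = (1248 + 145)*1852 = 1393*1852 = 2579836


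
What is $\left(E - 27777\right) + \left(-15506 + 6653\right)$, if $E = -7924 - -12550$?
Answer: $-32004$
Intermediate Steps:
$E = 4626$ ($E = -7924 + 12550 = 4626$)
$\left(E - 27777\right) + \left(-15506 + 6653\right) = \left(4626 - 27777\right) + \left(-15506 + 6653\right) = -23151 - 8853 = -32004$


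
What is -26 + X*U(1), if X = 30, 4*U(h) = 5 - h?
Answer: 4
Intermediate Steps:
U(h) = 5/4 - h/4 (U(h) = (5 - h)/4 = 5/4 - h/4)
-26 + X*U(1) = -26 + 30*(5/4 - ¼*1) = -26 + 30*(5/4 - ¼) = -26 + 30*1 = -26 + 30 = 4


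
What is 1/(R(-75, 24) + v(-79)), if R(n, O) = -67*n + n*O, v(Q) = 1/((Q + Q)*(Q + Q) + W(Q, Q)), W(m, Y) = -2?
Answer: 24962/80502451 ≈ 0.00031008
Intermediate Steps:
v(Q) = 1/(-2 + 4*Q**2) (v(Q) = 1/((Q + Q)*(Q + Q) - 2) = 1/((2*Q)*(2*Q) - 2) = 1/(4*Q**2 - 2) = 1/(-2 + 4*Q**2))
R(n, O) = -67*n + O*n
1/(R(-75, 24) + v(-79)) = 1/(-75*(-67 + 24) + 1/(2*(-1 + 2*(-79)**2))) = 1/(-75*(-43) + 1/(2*(-1 + 2*6241))) = 1/(3225 + 1/(2*(-1 + 12482))) = 1/(3225 + (1/2)/12481) = 1/(3225 + (1/2)*(1/12481)) = 1/(3225 + 1/24962) = 1/(80502451/24962) = 24962/80502451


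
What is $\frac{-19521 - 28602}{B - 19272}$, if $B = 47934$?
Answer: $- \frac{16041}{9554} \approx -1.679$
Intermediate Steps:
$\frac{-19521 - 28602}{B - 19272} = \frac{-19521 - 28602}{47934 - 19272} = - \frac{48123}{28662} = \left(-48123\right) \frac{1}{28662} = - \frac{16041}{9554}$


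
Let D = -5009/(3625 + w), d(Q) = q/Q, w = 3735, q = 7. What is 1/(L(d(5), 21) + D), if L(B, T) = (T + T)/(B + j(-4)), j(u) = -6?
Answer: -7360/72209 ≈ -0.10193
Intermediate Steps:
d(Q) = 7/Q
D = -5009/7360 (D = -5009/(3625 + 3735) = -5009/7360 ≈ -0.68057)
L(B, T) = 2*T/(-6 + B) (L(B, T) = (T + T)/(B - 6) = (2*T)/(-6 + B) = 2*T/(-6 + B))
1/(L(d(5), 21) + D) = 1/(2*21/(-6 + 7/5) - 5009/7360) = 1/(2*21/(-23/5) - 5009/7360) = 1/(2*21*(-5/23) - 5009/7360) = 1/(-210/23 - 5009/7360) = 1/(-72209/7360) = -7360/72209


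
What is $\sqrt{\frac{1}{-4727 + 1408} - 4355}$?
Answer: $\frac{i \sqrt{47973642474}}{3319} \approx 65.992 i$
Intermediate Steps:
$\sqrt{\frac{1}{-4727 + 1408} - 4355} = \sqrt{\frac{1}{-3319} - 4355} = \sqrt{- \frac{1}{3319} - 4355} = \sqrt{- \frac{14454246}{3319}} = \frac{i \sqrt{47973642474}}{3319}$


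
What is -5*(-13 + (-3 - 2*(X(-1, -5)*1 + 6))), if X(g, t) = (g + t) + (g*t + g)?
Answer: 120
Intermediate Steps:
X(g, t) = t + 2*g + g*t (X(g, t) = (g + t) + (g + g*t) = t + 2*g + g*t)
-5*(-13 + (-3 - 2*(X(-1, -5)*1 + 6))) = -5*(-13 + (-3 - 2*((-5 + 2*(-1) - 1*(-5))*1 + 6))) = -5*(-13 + (-3 - 2*((-5 - 2 + 5)*1 + 6))) = -5*(-13 + (-3 - 2*(-2*1 + 6))) = -5*(-13 + (-3 - 2*(-2 + 6))) = -5*(-13 + (-3 - 2*4)) = -5*(-13 + (-3 - 8)) = -5*(-13 - 11) = -5*(-24) = 120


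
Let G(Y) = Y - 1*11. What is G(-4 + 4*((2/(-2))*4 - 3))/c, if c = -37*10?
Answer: 43/370 ≈ 0.11622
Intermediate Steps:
c = -370
G(Y) = -11 + Y (G(Y) = Y - 11 = -11 + Y)
G(-4 + 4*((2/(-2))*4 - 3))/c = (-11 + (-4 + 4*((2/(-2))*4 - 3)))/(-370) = (-11 + (-4 + 4*((2*(-½))*4 - 3)))*(-1/370) = (-11 + (-4 + 4*(-1*4 - 3)))*(-1/370) = (-11 + (-4 + 4*(-4 - 3)))*(-1/370) = (-11 + (-4 + 4*(-7)))*(-1/370) = (-11 + (-4 - 28))*(-1/370) = (-11 - 32)*(-1/370) = -43*(-1/370) = 43/370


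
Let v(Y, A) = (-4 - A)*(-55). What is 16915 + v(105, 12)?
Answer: 17795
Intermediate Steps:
v(Y, A) = 220 + 55*A
16915 + v(105, 12) = 16915 + (220 + 55*12) = 16915 + (220 + 660) = 16915 + 880 = 17795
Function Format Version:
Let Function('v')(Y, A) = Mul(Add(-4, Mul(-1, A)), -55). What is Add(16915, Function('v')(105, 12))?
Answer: 17795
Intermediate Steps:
Function('v')(Y, A) = Add(220, Mul(55, A))
Add(16915, Function('v')(105, 12)) = Add(16915, Add(220, Mul(55, 12))) = Add(16915, Add(220, 660)) = Add(16915, 880) = 17795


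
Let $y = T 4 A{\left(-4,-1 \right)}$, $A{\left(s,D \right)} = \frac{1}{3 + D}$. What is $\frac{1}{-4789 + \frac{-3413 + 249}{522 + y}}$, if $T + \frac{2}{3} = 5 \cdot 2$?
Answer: $- \frac{811}{3888625} \approx -0.00020856$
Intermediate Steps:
$T = \frac{28}{3}$ ($T = - \frac{2}{3} + 5 \cdot 2 = - \frac{2}{3} + 10 = \frac{28}{3} \approx 9.3333$)
$y = \frac{56}{3}$ ($y = \frac{\frac{28}{3} \cdot 4}{3 - 1} = \frac{112}{3 \cdot 2} = \frac{112}{3} \cdot \frac{1}{2} = \frac{56}{3} \approx 18.667$)
$\frac{1}{-4789 + \frac{-3413 + 249}{522 + y}} = \frac{1}{-4789 + \frac{-3413 + 249}{522 + \frac{56}{3}}} = \frac{1}{-4789 - \frac{3164}{\frac{1622}{3}}} = \frac{1}{-4789 - \frac{4746}{811}} = \frac{1}{- \frac{3888625}{811}} = - \frac{811}{3888625}$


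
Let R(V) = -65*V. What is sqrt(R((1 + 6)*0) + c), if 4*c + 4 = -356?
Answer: 3*I*sqrt(10) ≈ 9.4868*I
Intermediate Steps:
c = -90 (c = -1 + (1/4)*(-356) = -1 - 89 = -90)
sqrt(R((1 + 6)*0) + c) = sqrt(-65*(1 + 6)*0 - 90) = sqrt(-455*0 - 90) = sqrt(-65*0 - 90) = sqrt(0 - 90) = sqrt(-90) = 3*I*sqrt(10)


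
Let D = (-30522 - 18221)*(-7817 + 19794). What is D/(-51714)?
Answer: 583794911/51714 ≈ 11289.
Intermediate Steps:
D = -583794911 (D = -48743*11977 = -583794911)
D/(-51714) = -583794911/(-51714) = -583794911*(-1/51714) = 583794911/51714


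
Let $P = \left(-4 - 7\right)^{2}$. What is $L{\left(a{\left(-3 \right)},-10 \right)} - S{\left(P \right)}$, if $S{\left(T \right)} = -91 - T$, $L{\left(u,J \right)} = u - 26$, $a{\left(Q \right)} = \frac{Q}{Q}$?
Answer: $187$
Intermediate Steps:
$a{\left(Q \right)} = 1$
$P = 121$ ($P = \left(-11\right)^{2} = 121$)
$L{\left(u,J \right)} = -26 + u$ ($L{\left(u,J \right)} = u - 26 = -26 + u$)
$L{\left(a{\left(-3 \right)},-10 \right)} - S{\left(P \right)} = \left(-26 + 1\right) - \left(-91 - 121\right) = -25 - \left(-91 - 121\right) = -25 - -212 = -25 + 212 = 187$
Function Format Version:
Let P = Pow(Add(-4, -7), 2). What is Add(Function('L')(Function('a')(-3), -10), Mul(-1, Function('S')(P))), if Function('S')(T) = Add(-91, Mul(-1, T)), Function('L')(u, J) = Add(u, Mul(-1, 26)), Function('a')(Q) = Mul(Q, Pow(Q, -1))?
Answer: 187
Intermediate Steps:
Function('a')(Q) = 1
P = 121 (P = Pow(-11, 2) = 121)
Function('L')(u, J) = Add(-26, u) (Function('L')(u, J) = Add(u, -26) = Add(-26, u))
Add(Function('L')(Function('a')(-3), -10), Mul(-1, Function('S')(P))) = Add(Add(-26, 1), Mul(-1, Add(-91, Mul(-1, 121)))) = Add(-25, Mul(-1, Add(-91, -121))) = Add(-25, Mul(-1, -212)) = Add(-25, 212) = 187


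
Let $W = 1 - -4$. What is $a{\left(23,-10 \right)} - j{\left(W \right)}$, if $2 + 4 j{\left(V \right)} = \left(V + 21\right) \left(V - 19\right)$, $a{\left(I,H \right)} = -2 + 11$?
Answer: $\frac{201}{2} \approx 100.5$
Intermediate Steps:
$a{\left(I,H \right)} = 9$
$W = 5$ ($W = 1 + 4 = 5$)
$j{\left(V \right)} = - \frac{1}{2} + \frac{\left(-19 + V\right) \left(21 + V\right)}{4}$ ($j{\left(V \right)} = - \frac{1}{2} + \frac{\left(V + 21\right) \left(V - 19\right)}{4} = - \frac{1}{2} + \frac{\left(21 + V\right) \left(-19 + V\right)}{4} = - \frac{1}{2} + \frac{\left(-19 + V\right) \left(21 + V\right)}{4}$)
$a{\left(23,-10 \right)} - j{\left(W \right)} = 9 - \left(- \frac{401}{4} + \frac{1}{2} \cdot 5 + \frac{5^{2}}{4}\right) = 9 - \left(- \frac{401}{4} + \frac{5}{2} + \frac{1}{4} \cdot 25\right) = 9 - \left(- \frac{401}{4} + \frac{5}{2} + \frac{25}{4}\right) = 9 - - \frac{183}{2} = 9 + \frac{183}{2} = \frac{201}{2}$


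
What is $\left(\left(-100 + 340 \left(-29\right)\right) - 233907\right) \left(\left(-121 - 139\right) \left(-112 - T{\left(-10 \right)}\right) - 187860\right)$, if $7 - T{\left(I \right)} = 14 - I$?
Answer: $39789339720$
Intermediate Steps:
$T{\left(I \right)} = -7 + I$ ($T{\left(I \right)} = 7 - \left(14 - I\right) = 7 + \left(-14 + I\right) = -7 + I$)
$\left(\left(-100 + 340 \left(-29\right)\right) - 233907\right) \left(\left(-121 - 139\right) \left(-112 - T{\left(-10 \right)}\right) - 187860\right) = \left(\left(-100 + 340 \left(-29\right)\right) - 233907\right) \left(\left(-121 - 139\right) \left(-112 - \left(-7 - 10\right)\right) - 187860\right) = \left(\left(-100 - 9860\right) - 233907\right) \left(- 260 \left(-112 - -17\right) - 187860\right) = \left(-9960 - 233907\right) \left(- 260 \left(-112 + 17\right) - 187860\right) = - 243867 \left(\left(-260\right) \left(-95\right) - 187860\right) = - 243867 \left(24700 - 187860\right) = \left(-243867\right) \left(-163160\right) = 39789339720$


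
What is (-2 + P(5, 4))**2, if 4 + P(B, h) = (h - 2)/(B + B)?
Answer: 841/25 ≈ 33.640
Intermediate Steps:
P(B, h) = -4 + (-2 + h)/(2*B) (P(B, h) = -4 + (h - 2)/(B + B) = -4 + (-2 + h)/((2*B)) = -4 + (-2 + h)*(1/(2*B)) = -4 + (-2 + h)/(2*B))
(-2 + P(5, 4))**2 = (-2 + (1/2)*(-2 + 4 - 8*5)/5)**2 = (-2 + (1/2)*(1/5)*(-2 + 4 - 40))**2 = (-2 + (1/2)*(1/5)*(-38))**2 = (-2 - 19/5)**2 = (-29/5)**2 = 841/25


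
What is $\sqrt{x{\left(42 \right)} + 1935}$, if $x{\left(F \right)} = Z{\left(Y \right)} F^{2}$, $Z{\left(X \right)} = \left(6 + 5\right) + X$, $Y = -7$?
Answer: $9 \sqrt{111} \approx 94.821$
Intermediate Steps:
$Z{\left(X \right)} = 11 + X$
$x{\left(F \right)} = 4 F^{2}$ ($x{\left(F \right)} = \left(11 - 7\right) F^{2} = 4 F^{2}$)
$\sqrt{x{\left(42 \right)} + 1935} = \sqrt{4 \cdot 42^{2} + 1935} = \sqrt{4 \cdot 1764 + 1935} = \sqrt{7056 + 1935} = \sqrt{8991} = 9 \sqrt{111}$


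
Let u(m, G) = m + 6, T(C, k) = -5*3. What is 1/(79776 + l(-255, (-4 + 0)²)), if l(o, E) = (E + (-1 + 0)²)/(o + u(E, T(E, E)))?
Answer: 233/18587791 ≈ 1.2535e-5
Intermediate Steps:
T(C, k) = -15
u(m, G) = 6 + m
l(o, E) = (1 + E)/(6 + E + o) (l(o, E) = (E + (-1 + 0)²)/(o + (6 + E)) = (E + (-1)²)/(6 + E + o) = (E + 1)/(6 + E + o) = (1 + E)/(6 + E + o))
1/(79776 + l(-255, (-4 + 0)²)) = 1/(79776 + (1 + (-4 + 0)²)/(6 + (-4 + 0)² - 255)) = 1/(79776 + (1 + (-4)²)/(6 + (-4)² - 255)) = 1/(79776 + (1 + 16)/(6 + 16 - 255)) = 1/(79776 + 17/(-233)) = 1/(79776 - 1/233*17) = 1/(79776 - 17/233) = 1/(18587791/233) = 233/18587791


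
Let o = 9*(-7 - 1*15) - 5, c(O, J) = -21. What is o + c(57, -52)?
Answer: -224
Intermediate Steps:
o = -203 (o = 9*(-7 - 15) - 5 = 9*(-22) - 5 = -198 - 5 = -203)
o + c(57, -52) = -203 - 21 = -224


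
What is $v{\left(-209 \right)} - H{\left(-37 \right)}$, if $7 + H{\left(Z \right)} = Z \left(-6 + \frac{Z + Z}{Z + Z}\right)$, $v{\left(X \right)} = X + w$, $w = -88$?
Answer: $-475$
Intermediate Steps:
$v{\left(X \right)} = -88 + X$ ($v{\left(X \right)} = X - 88 = -88 + X$)
$H{\left(Z \right)} = -7 - 5 Z$ ($H{\left(Z \right)} = -7 + Z \left(-6 + \frac{Z + Z}{Z + Z}\right) = -7 + Z \left(-6 + \frac{2 Z}{2 Z}\right) = -7 + Z \left(-6 + 2 Z \frac{1}{2 Z}\right) = -7 + Z \left(-6 + 1\right) = -7 + Z \left(-5\right) = -7 - 5 Z$)
$v{\left(-209 \right)} - H{\left(-37 \right)} = \left(-88 - 209\right) - \left(-7 - -185\right) = -297 - \left(-7 + 185\right) = -297 - 178 = -475$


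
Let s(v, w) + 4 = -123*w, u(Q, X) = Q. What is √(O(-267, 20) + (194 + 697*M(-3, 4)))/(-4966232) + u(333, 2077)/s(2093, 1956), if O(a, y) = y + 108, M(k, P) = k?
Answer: -333/240592 - I*√1769/4966232 ≈ -0.0013841 - 8.4691e-6*I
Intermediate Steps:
O(a, y) = 108 + y
s(v, w) = -4 - 123*w
√(O(-267, 20) + (194 + 697*M(-3, 4)))/(-4966232) + u(333, 2077)/s(2093, 1956) = √((108 + 20) + (194 + 697*(-3)))/(-4966232) + 333/(-4 - 123*1956) = √(128 + (194 - 2091))*(-1/4966232) + 333/(-4 - 240588) = √(128 - 1897)*(-1/4966232) + 333/(-240592) = √(-1769)*(-1/4966232) + 333*(-1/240592) = (I*√1769)*(-1/4966232) - 333/240592 = -I*√1769/4966232 - 333/240592 = -333/240592 - I*√1769/4966232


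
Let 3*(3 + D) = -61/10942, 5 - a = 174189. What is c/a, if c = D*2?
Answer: 98539/2858881992 ≈ 3.4468e-5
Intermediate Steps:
a = -174184 (a = 5 - 1*174189 = 5 - 174189 = -174184)
D = -98539/32826 (D = -3 + (-61/10942)/3 = -3 + (-61*1/10942)/3 = -3 + (⅓)*(-61/10942) = -3 - 61/32826 = -98539/32826 ≈ -3.0019)
c = -98539/16413 (c = -98539/32826*2 = -98539/16413 ≈ -6.0037)
c/a = -98539/16413/(-174184) = -98539/16413*(-1/174184) = 98539/2858881992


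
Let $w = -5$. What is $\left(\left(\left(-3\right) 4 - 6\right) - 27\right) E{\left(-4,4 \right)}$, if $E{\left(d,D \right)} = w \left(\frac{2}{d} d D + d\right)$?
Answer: $900$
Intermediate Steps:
$E{\left(d,D \right)} = - 10 D - 5 d$ ($E{\left(d,D \right)} = - 5 \left(\frac{2}{d} d D + d\right) = - 5 \left(2 D + d\right) = - 5 \left(d + 2 D\right) = - 10 D - 5 d$)
$\left(\left(\left(-3\right) 4 - 6\right) - 27\right) E{\left(-4,4 \right)} = \left(\left(\left(-3\right) 4 - 6\right) - 27\right) \left(\left(-10\right) 4 - -20\right) = \left(\left(-12 - 6\right) - 27\right) \left(-40 + 20\right) = \left(-18 - 27\right) \left(-20\right) = \left(-45\right) \left(-20\right) = 900$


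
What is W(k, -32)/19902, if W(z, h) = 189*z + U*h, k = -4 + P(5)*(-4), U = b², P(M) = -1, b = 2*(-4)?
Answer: -1024/9951 ≈ -0.10290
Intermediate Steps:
b = -8
U = 64 (U = (-8)² = 64)
k = 0 (k = -4 - 1*(-4) = -4 + 4 = 0)
W(z, h) = 64*h + 189*z (W(z, h) = 189*z + 64*h = 64*h + 189*z)
W(k, -32)/19902 = (64*(-32) + 189*0)/19902 = (-2048 + 0)*(1/19902) = -2048*1/19902 = -1024/9951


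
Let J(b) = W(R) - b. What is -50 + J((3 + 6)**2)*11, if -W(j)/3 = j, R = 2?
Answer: -1007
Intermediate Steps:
W(j) = -3*j
J(b) = -6 - b (J(b) = -3*2 - b = -6 - b)
-50 + J((3 + 6)**2)*11 = -50 + (-6 - (3 + 6)**2)*11 = -50 + (-6 - 1*9**2)*11 = -50 + (-6 - 1*81)*11 = -50 + (-6 - 81)*11 = -50 - 87*11 = -50 - 957 = -1007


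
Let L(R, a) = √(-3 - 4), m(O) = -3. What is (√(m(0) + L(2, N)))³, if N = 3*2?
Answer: (-3 + I*√7)^(3/2) ≈ -7.0711 - 3.7417*I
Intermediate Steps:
N = 6
L(R, a) = I*√7 (L(R, a) = √(-7) = I*√7)
(√(m(0) + L(2, N)))³ = (√(-3 + I*√7))³ = (-3 + I*√7)^(3/2)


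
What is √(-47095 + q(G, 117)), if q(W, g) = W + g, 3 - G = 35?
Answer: I*√47010 ≈ 216.82*I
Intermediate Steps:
G = -32 (G = 3 - 1*35 = 3 - 35 = -32)
√(-47095 + q(G, 117)) = √(-47095 + (-32 + 117)) = √(-47095 + 85) = √(-47010) = I*√47010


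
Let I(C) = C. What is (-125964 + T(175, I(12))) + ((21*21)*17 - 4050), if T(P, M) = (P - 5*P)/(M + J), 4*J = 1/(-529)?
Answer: -3112310347/25391 ≈ -1.2258e+5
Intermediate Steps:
J = -1/2116 (J = (1/4)/(-529) = (1/4)*(-1/529) = -1/2116 ≈ -0.00047259)
T(P, M) = -4*P/(-1/2116 + M) (T(P, M) = (P - 5*P)/(M - 1/2116) = (-4*P)/(-1/2116 + M) = -4*P/(-1/2116 + M))
(-125964 + T(175, I(12))) + ((21*21)*17 - 4050) = (-125964 - 8464*175/(-1 + 2116*12)) + ((21*21)*17 - 4050) = (-125964 - 8464*175/(-1 + 25392)) + (441*17 - 4050) = (-125964 - 8464*175/25391) + (7497 - 4050) = (-125964 - 8464*175*1/25391) + 3447 = (-125964 - 1481200/25391) + 3447 = -3199833124/25391 + 3447 = -3112310347/25391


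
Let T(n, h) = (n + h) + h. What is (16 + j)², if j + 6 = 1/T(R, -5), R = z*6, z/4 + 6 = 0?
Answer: 2368521/23716 ≈ 99.870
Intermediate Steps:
z = -24 (z = -24 + 4*0 = -24 + 0 = -24)
R = -144 (R = -24*6 = -144)
T(n, h) = n + 2*h (T(n, h) = (h + n) + h = n + 2*h)
j = -925/154 (j = -6 + 1/(-144 + 2*(-5)) = -6 + 1/(-144 - 10) = -6 + 1/(-154) = -6 - 1/154 = -925/154 ≈ -6.0065)
(16 + j)² = (16 - 925/154)² = (1539/154)² = 2368521/23716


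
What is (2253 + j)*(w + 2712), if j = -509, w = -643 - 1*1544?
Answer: 915600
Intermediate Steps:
w = -2187 (w = -643 - 1544 = -2187)
(2253 + j)*(w + 2712) = (2253 - 509)*(-2187 + 2712) = 1744*525 = 915600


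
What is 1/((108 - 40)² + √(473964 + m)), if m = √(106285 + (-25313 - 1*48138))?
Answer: 1/(4624 + √(473964 + √32834)) ≈ 0.00018823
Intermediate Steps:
m = √32834 (m = √(106285 + (-25313 - 48138)) = √(106285 - 73451) = √32834 ≈ 181.20)
1/((108 - 40)² + √(473964 + m)) = 1/((108 - 40)² + √(473964 + √32834)) = 1/(68² + √(473964 + √32834)) = 1/(4624 + √(473964 + √32834))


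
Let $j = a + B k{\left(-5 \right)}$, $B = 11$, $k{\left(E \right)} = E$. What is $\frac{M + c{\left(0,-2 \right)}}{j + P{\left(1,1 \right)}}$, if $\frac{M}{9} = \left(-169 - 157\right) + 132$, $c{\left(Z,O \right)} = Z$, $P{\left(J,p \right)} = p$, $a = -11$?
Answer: $\frac{1746}{65} \approx 26.862$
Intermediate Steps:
$M = -1746$ ($M = 9 \left(\left(-169 - 157\right) + 132\right) = 9 \left(-326 + 132\right) = 9 \left(-194\right) = -1746$)
$j = -66$ ($j = -11 + 11 \left(-5\right) = -11 - 55 = -66$)
$\frac{M + c{\left(0,-2 \right)}}{j + P{\left(1,1 \right)}} = \frac{-1746 + 0}{-66 + 1} = - \frac{1746}{-65} = \left(-1746\right) \left(- \frac{1}{65}\right) = \frac{1746}{65}$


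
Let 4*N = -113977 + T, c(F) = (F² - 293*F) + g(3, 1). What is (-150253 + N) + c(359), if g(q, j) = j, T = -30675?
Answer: -162721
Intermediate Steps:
c(F) = 1 + F² - 293*F (c(F) = (F² - 293*F) + 1 = 1 + F² - 293*F)
N = -36163 (N = (-113977 - 30675)/4 = (¼)*(-144652) = -36163)
(-150253 + N) + c(359) = (-150253 - 36163) + (1 + 359² - 293*359) = -186416 + (1 + 128881 - 105187) = -186416 + 23695 = -162721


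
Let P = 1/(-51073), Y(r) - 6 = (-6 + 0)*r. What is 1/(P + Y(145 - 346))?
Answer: 51073/61900475 ≈ 0.00082508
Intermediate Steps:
Y(r) = 6 - 6*r (Y(r) = 6 + (-6 + 0)*r = 6 - 6*r)
P = -1/51073 ≈ -1.9580e-5
1/(P + Y(145 - 346)) = 1/(-1/51073 + (6 - 6*(145 - 346))) = 1/(-1/51073 + (6 - 6*(-201))) = 1/(-1/51073 + (6 + 1206)) = 1/(-1/51073 + 1212) = 1/(61900475/51073) = 51073/61900475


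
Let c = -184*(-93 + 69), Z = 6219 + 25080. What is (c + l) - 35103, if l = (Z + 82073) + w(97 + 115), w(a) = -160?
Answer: 82525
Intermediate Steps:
Z = 31299
l = 113212 (l = (31299 + 82073) - 160 = 113372 - 160 = 113212)
c = 4416 (c = -184*(-24) = 4416)
(c + l) - 35103 = (4416 + 113212) - 35103 = 117628 - 35103 = 82525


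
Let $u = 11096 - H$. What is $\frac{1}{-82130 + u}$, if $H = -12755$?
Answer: $- \frac{1}{58279} \approx -1.7159 \cdot 10^{-5}$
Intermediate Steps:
$u = 23851$ ($u = 11096 - -12755 = 11096 + 12755 = 23851$)
$\frac{1}{-82130 + u} = \frac{1}{-82130 + 23851} = \frac{1}{-58279} = - \frac{1}{58279}$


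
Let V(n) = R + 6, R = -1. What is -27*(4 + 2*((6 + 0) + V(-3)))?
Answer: -702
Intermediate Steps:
V(n) = 5 (V(n) = -1 + 6 = 5)
-27*(4 + 2*((6 + 0) + V(-3))) = -27*(4 + 2*((6 + 0) + 5)) = -27*(4 + 2*(6 + 5)) = -27*(4 + 2*11) = -27*(4 + 22) = -27*26 = -702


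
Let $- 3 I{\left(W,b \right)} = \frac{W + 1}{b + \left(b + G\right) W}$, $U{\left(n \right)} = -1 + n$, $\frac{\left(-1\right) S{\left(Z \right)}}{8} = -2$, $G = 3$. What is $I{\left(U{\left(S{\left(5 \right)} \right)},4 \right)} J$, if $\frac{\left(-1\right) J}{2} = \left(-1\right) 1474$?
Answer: $- \frac{47168}{327} \approx -144.24$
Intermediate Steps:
$S{\left(Z \right)} = 16$ ($S{\left(Z \right)} = \left(-8\right) \left(-2\right) = 16$)
$I{\left(W,b \right)} = - \frac{1 + W}{3 \left(b + W \left(3 + b\right)\right)}$ ($I{\left(W,b \right)} = - \frac{\left(W + 1\right) \frac{1}{b + \left(b + 3\right) W}}{3} = - \frac{\left(1 + W\right) \frac{1}{b + \left(3 + b\right) W}}{3} = - \frac{\left(1 + W\right) \frac{1}{b + W \left(3 + b\right)}}{3} = - \frac{\frac{1}{b + W \left(3 + b\right)} \left(1 + W\right)}{3} = - \frac{1 + W}{3 \left(b + W \left(3 + b\right)\right)}$)
$J = 2948$ ($J = - 2 \left(\left(-1\right) 1474\right) = \left(-2\right) \left(-1474\right) = 2948$)
$I{\left(U{\left(S{\left(5 \right)} \right)},4 \right)} J = \frac{-1 - \left(-1 + 16\right)}{3 \left(4 + 3 \left(-1 + 16\right) + \left(-1 + 16\right) 4\right)} 2948 = \frac{-1 - 15}{3 \left(4 + 3 \cdot 15 + 15 \cdot 4\right)} 2948 = \frac{-1 - 15}{3 \left(4 + 45 + 60\right)} 2948 = \frac{1}{3} \cdot \frac{1}{109} \left(-16\right) 2948 = \left(- \frac{16}{327}\right) 2948 = - \frac{47168}{327}$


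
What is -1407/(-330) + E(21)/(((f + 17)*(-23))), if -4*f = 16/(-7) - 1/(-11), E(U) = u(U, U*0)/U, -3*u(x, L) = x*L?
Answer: 469/110 ≈ 4.2636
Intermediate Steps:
u(x, L) = -L*x/3 (u(x, L) = -x*L/3 = -L*x/3)
E(U) = 0 (E(U) = (-U*0*U/3)/U = (-⅓*0*U)/U = 0/U = 0)
f = 169/308 (f = -(16/(-7) - 1/(-11))/4 = -(16*(-⅐) - 1*(-1/11))/4 = -(-16/7 + 1/11)/4 = -¼*(-169/77) = 169/308 ≈ 0.54870)
-1407/(-330) + E(21)/(((f + 17)*(-23))) = -1407/(-330) + 0/(((169/308 + 17)*(-23))) = -1407*(-1/330) + 0/(((5405/308)*(-23))) = 469/110 + 0/(-124315/308) = 469/110 + 0*(-308/124315) = 469/110 + 0 = 469/110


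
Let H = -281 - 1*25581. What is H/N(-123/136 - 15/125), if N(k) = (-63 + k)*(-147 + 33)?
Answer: -656200/185193 ≈ -3.5433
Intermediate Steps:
N(k) = 7182 - 114*k (N(k) = (-63 + k)*(-114) = 7182 - 114*k)
H = -25862 (H = -281 - 25581 = -25862)
H/N(-123/136 - 15/125) = -25862/(7182 - 114*(-123/136 - 15/125)) = -25862/(7182 - 114*(-123*1/136 - 15*1/125)) = -25862/(7182 - 114*(-123/136 - 3/25)) = -25862/(7182 - 114*(-3483/3400)) = -25862/(7182 + 198531/1700) = -25862/12407931/1700 = -25862*1700/12407931 = -656200/185193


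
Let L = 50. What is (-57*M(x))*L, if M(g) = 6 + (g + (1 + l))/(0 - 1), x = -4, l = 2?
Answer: -19950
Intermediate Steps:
M(g) = 3 - g (M(g) = 6 + (g + (1 + 2))/(0 - 1) = 6 + (g + 3)/(-1) = 6 + (3 + g)*(-1) = 6 + (-3 - g) = 3 - g)
(-57*M(x))*L = -57*(3 - 1*(-4))*50 = -57*(3 + 4)*50 = -57*7*50 = -399*50 = -19950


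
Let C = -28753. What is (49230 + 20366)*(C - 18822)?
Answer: -3311029700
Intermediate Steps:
(49230 + 20366)*(C - 18822) = (49230 + 20366)*(-28753 - 18822) = 69596*(-47575) = -3311029700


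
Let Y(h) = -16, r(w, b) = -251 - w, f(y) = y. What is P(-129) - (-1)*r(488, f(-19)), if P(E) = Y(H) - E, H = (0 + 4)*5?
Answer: -626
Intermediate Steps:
H = 20 (H = 4*5 = 20)
P(E) = -16 - E
P(-129) - (-1)*r(488, f(-19)) = (-16 - 1*(-129)) - (-1)*(-251 - 1*488) = (-16 + 129) - (-1)*(-251 - 488) = 113 - (-1)*(-739) = 113 - 1*739 = 113 - 739 = -626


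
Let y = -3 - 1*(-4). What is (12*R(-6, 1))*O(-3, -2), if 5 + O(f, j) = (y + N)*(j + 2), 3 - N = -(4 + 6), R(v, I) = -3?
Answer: 180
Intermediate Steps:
y = 1 (y = -3 + 4 = 1)
N = 13 (N = 3 - (-1)*(4 + 6) = 3 - (-1)*10 = 3 - 1*(-10) = 3 + 10 = 13)
O(f, j) = 23 + 14*j (O(f, j) = -5 + (1 + 13)*(j + 2) = -5 + 14*(2 + j) = -5 + (28 + 14*j) = 23 + 14*j)
(12*R(-6, 1))*O(-3, -2) = (12*(-3))*(23 + 14*(-2)) = -36*(23 - 28) = -36*(-5) = 180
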